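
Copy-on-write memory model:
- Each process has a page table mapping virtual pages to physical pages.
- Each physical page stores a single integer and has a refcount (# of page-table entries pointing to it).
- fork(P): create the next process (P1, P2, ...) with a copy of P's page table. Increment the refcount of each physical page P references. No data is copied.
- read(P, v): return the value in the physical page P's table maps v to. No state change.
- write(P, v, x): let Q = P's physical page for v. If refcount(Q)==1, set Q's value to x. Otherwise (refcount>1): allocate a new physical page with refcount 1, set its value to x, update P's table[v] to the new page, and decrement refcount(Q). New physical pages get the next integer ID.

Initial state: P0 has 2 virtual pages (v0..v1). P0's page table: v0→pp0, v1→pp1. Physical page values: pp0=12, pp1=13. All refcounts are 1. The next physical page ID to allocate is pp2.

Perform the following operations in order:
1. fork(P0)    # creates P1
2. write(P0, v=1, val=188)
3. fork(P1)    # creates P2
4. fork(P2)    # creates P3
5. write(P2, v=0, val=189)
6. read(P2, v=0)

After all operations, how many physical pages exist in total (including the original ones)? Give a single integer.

Answer: 4

Derivation:
Op 1: fork(P0) -> P1. 2 ppages; refcounts: pp0:2 pp1:2
Op 2: write(P0, v1, 188). refcount(pp1)=2>1 -> COPY to pp2. 3 ppages; refcounts: pp0:2 pp1:1 pp2:1
Op 3: fork(P1) -> P2. 3 ppages; refcounts: pp0:3 pp1:2 pp2:1
Op 4: fork(P2) -> P3. 3 ppages; refcounts: pp0:4 pp1:3 pp2:1
Op 5: write(P2, v0, 189). refcount(pp0)=4>1 -> COPY to pp3. 4 ppages; refcounts: pp0:3 pp1:3 pp2:1 pp3:1
Op 6: read(P2, v0) -> 189. No state change.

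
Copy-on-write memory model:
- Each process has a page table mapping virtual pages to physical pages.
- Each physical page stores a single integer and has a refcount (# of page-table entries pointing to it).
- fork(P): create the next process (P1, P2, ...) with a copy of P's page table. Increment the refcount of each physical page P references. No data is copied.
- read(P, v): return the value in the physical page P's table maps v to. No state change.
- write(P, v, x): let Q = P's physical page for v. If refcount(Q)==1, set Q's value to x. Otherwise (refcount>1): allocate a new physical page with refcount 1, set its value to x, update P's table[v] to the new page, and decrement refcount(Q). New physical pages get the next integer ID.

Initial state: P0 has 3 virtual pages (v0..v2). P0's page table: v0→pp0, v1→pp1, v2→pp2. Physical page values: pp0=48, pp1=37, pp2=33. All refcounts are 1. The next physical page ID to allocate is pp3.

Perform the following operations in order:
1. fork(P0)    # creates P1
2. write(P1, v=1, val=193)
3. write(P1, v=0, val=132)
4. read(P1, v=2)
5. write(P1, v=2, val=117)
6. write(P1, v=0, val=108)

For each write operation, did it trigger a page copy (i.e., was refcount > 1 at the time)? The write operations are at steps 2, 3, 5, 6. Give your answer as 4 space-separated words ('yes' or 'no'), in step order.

Op 1: fork(P0) -> P1. 3 ppages; refcounts: pp0:2 pp1:2 pp2:2
Op 2: write(P1, v1, 193). refcount(pp1)=2>1 -> COPY to pp3. 4 ppages; refcounts: pp0:2 pp1:1 pp2:2 pp3:1
Op 3: write(P1, v0, 132). refcount(pp0)=2>1 -> COPY to pp4. 5 ppages; refcounts: pp0:1 pp1:1 pp2:2 pp3:1 pp4:1
Op 4: read(P1, v2) -> 33. No state change.
Op 5: write(P1, v2, 117). refcount(pp2)=2>1 -> COPY to pp5. 6 ppages; refcounts: pp0:1 pp1:1 pp2:1 pp3:1 pp4:1 pp5:1
Op 6: write(P1, v0, 108). refcount(pp4)=1 -> write in place. 6 ppages; refcounts: pp0:1 pp1:1 pp2:1 pp3:1 pp4:1 pp5:1

yes yes yes no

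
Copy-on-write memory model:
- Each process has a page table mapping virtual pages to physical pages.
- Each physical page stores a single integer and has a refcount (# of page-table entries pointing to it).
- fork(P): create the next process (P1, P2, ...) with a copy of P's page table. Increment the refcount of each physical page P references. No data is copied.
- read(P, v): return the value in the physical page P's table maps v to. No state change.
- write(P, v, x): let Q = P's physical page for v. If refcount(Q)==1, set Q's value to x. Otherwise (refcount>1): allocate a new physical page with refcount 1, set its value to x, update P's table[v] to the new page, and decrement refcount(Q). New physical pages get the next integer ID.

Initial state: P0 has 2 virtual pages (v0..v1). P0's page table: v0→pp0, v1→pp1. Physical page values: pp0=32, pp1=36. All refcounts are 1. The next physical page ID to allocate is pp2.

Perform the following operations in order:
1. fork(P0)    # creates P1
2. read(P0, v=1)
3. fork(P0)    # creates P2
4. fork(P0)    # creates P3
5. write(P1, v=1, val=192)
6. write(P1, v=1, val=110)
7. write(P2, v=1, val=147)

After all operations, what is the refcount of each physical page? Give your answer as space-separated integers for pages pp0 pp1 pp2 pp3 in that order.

Op 1: fork(P0) -> P1. 2 ppages; refcounts: pp0:2 pp1:2
Op 2: read(P0, v1) -> 36. No state change.
Op 3: fork(P0) -> P2. 2 ppages; refcounts: pp0:3 pp1:3
Op 4: fork(P0) -> P3. 2 ppages; refcounts: pp0:4 pp1:4
Op 5: write(P1, v1, 192). refcount(pp1)=4>1 -> COPY to pp2. 3 ppages; refcounts: pp0:4 pp1:3 pp2:1
Op 6: write(P1, v1, 110). refcount(pp2)=1 -> write in place. 3 ppages; refcounts: pp0:4 pp1:3 pp2:1
Op 7: write(P2, v1, 147). refcount(pp1)=3>1 -> COPY to pp3. 4 ppages; refcounts: pp0:4 pp1:2 pp2:1 pp3:1

Answer: 4 2 1 1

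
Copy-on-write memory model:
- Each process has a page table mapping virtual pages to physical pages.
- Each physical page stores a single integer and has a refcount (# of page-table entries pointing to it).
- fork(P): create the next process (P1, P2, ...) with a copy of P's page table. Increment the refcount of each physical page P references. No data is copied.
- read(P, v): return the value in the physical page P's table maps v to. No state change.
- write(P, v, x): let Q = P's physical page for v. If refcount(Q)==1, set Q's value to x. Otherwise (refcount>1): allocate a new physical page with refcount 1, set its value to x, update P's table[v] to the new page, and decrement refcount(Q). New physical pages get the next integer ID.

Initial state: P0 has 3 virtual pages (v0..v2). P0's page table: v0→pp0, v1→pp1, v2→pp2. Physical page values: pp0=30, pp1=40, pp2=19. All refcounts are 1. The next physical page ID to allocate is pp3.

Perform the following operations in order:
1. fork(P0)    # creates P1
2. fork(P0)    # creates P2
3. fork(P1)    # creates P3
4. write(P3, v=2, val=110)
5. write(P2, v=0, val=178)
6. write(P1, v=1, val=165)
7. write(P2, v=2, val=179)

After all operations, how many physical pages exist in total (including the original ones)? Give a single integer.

Answer: 7

Derivation:
Op 1: fork(P0) -> P1. 3 ppages; refcounts: pp0:2 pp1:2 pp2:2
Op 2: fork(P0) -> P2. 3 ppages; refcounts: pp0:3 pp1:3 pp2:3
Op 3: fork(P1) -> P3. 3 ppages; refcounts: pp0:4 pp1:4 pp2:4
Op 4: write(P3, v2, 110). refcount(pp2)=4>1 -> COPY to pp3. 4 ppages; refcounts: pp0:4 pp1:4 pp2:3 pp3:1
Op 5: write(P2, v0, 178). refcount(pp0)=4>1 -> COPY to pp4. 5 ppages; refcounts: pp0:3 pp1:4 pp2:3 pp3:1 pp4:1
Op 6: write(P1, v1, 165). refcount(pp1)=4>1 -> COPY to pp5. 6 ppages; refcounts: pp0:3 pp1:3 pp2:3 pp3:1 pp4:1 pp5:1
Op 7: write(P2, v2, 179). refcount(pp2)=3>1 -> COPY to pp6. 7 ppages; refcounts: pp0:3 pp1:3 pp2:2 pp3:1 pp4:1 pp5:1 pp6:1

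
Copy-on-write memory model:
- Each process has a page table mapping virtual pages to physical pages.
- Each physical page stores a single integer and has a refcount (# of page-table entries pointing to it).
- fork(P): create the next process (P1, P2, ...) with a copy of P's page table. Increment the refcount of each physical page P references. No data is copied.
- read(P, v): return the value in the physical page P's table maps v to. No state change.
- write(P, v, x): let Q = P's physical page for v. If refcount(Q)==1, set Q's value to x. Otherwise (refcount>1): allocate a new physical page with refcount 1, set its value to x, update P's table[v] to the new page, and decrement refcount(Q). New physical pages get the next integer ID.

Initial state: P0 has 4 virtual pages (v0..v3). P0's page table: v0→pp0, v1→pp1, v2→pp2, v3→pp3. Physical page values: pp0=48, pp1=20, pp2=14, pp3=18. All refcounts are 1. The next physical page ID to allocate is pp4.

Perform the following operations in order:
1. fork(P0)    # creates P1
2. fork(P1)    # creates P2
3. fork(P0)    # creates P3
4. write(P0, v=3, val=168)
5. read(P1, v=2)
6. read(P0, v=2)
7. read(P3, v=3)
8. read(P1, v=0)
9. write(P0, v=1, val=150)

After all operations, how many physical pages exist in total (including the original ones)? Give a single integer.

Op 1: fork(P0) -> P1. 4 ppages; refcounts: pp0:2 pp1:2 pp2:2 pp3:2
Op 2: fork(P1) -> P2. 4 ppages; refcounts: pp0:3 pp1:3 pp2:3 pp3:3
Op 3: fork(P0) -> P3. 4 ppages; refcounts: pp0:4 pp1:4 pp2:4 pp3:4
Op 4: write(P0, v3, 168). refcount(pp3)=4>1 -> COPY to pp4. 5 ppages; refcounts: pp0:4 pp1:4 pp2:4 pp3:3 pp4:1
Op 5: read(P1, v2) -> 14. No state change.
Op 6: read(P0, v2) -> 14. No state change.
Op 7: read(P3, v3) -> 18. No state change.
Op 8: read(P1, v0) -> 48. No state change.
Op 9: write(P0, v1, 150). refcount(pp1)=4>1 -> COPY to pp5. 6 ppages; refcounts: pp0:4 pp1:3 pp2:4 pp3:3 pp4:1 pp5:1

Answer: 6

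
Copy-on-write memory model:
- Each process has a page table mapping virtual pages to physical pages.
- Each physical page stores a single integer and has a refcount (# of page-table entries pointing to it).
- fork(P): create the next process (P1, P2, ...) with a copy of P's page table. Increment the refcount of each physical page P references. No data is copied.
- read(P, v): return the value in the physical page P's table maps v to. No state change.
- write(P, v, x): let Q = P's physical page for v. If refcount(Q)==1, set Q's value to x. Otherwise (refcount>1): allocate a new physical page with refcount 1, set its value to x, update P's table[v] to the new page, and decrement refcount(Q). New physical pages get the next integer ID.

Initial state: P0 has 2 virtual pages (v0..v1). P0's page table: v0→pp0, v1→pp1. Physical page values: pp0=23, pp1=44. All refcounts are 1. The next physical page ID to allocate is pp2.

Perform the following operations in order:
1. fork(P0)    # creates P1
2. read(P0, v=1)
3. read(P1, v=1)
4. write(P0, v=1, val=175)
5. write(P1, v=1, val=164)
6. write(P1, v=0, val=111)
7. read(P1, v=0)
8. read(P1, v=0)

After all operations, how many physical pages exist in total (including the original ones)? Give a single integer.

Answer: 4

Derivation:
Op 1: fork(P0) -> P1. 2 ppages; refcounts: pp0:2 pp1:2
Op 2: read(P0, v1) -> 44. No state change.
Op 3: read(P1, v1) -> 44. No state change.
Op 4: write(P0, v1, 175). refcount(pp1)=2>1 -> COPY to pp2. 3 ppages; refcounts: pp0:2 pp1:1 pp2:1
Op 5: write(P1, v1, 164). refcount(pp1)=1 -> write in place. 3 ppages; refcounts: pp0:2 pp1:1 pp2:1
Op 6: write(P1, v0, 111). refcount(pp0)=2>1 -> COPY to pp3. 4 ppages; refcounts: pp0:1 pp1:1 pp2:1 pp3:1
Op 7: read(P1, v0) -> 111. No state change.
Op 8: read(P1, v0) -> 111. No state change.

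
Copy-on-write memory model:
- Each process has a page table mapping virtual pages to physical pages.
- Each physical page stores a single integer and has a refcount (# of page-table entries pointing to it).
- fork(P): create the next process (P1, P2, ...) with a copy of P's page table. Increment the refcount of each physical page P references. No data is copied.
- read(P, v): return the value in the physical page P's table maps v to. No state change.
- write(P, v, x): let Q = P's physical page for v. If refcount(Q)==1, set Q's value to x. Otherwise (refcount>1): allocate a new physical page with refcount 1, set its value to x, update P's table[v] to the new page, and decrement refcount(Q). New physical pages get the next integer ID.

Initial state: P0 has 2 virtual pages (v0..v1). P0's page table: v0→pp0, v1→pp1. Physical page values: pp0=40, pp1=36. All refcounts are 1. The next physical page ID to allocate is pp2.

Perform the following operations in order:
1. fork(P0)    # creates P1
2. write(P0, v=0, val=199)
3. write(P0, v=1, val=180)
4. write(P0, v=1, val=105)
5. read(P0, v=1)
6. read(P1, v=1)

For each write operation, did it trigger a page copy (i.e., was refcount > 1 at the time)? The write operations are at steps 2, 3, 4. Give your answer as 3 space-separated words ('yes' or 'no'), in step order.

Op 1: fork(P0) -> P1. 2 ppages; refcounts: pp0:2 pp1:2
Op 2: write(P0, v0, 199). refcount(pp0)=2>1 -> COPY to pp2. 3 ppages; refcounts: pp0:1 pp1:2 pp2:1
Op 3: write(P0, v1, 180). refcount(pp1)=2>1 -> COPY to pp3. 4 ppages; refcounts: pp0:1 pp1:1 pp2:1 pp3:1
Op 4: write(P0, v1, 105). refcount(pp3)=1 -> write in place. 4 ppages; refcounts: pp0:1 pp1:1 pp2:1 pp3:1
Op 5: read(P0, v1) -> 105. No state change.
Op 6: read(P1, v1) -> 36. No state change.

yes yes no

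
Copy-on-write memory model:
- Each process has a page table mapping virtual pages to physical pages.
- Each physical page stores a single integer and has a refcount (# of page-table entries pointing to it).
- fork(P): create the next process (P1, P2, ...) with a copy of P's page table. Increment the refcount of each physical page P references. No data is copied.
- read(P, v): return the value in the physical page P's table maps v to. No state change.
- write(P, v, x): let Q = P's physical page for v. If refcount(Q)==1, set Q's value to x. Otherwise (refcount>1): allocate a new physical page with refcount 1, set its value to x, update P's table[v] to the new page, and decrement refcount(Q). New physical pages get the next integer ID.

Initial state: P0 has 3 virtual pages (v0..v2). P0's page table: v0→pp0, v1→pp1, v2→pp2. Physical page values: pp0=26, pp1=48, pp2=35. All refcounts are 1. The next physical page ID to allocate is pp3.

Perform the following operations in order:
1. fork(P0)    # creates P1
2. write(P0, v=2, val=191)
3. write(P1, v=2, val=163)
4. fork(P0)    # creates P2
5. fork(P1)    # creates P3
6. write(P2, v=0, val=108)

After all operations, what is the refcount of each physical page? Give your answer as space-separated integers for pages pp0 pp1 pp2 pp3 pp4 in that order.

Answer: 3 4 2 2 1

Derivation:
Op 1: fork(P0) -> P1. 3 ppages; refcounts: pp0:2 pp1:2 pp2:2
Op 2: write(P0, v2, 191). refcount(pp2)=2>1 -> COPY to pp3. 4 ppages; refcounts: pp0:2 pp1:2 pp2:1 pp3:1
Op 3: write(P1, v2, 163). refcount(pp2)=1 -> write in place. 4 ppages; refcounts: pp0:2 pp1:2 pp2:1 pp3:1
Op 4: fork(P0) -> P2. 4 ppages; refcounts: pp0:3 pp1:3 pp2:1 pp3:2
Op 5: fork(P1) -> P3. 4 ppages; refcounts: pp0:4 pp1:4 pp2:2 pp3:2
Op 6: write(P2, v0, 108). refcount(pp0)=4>1 -> COPY to pp4. 5 ppages; refcounts: pp0:3 pp1:4 pp2:2 pp3:2 pp4:1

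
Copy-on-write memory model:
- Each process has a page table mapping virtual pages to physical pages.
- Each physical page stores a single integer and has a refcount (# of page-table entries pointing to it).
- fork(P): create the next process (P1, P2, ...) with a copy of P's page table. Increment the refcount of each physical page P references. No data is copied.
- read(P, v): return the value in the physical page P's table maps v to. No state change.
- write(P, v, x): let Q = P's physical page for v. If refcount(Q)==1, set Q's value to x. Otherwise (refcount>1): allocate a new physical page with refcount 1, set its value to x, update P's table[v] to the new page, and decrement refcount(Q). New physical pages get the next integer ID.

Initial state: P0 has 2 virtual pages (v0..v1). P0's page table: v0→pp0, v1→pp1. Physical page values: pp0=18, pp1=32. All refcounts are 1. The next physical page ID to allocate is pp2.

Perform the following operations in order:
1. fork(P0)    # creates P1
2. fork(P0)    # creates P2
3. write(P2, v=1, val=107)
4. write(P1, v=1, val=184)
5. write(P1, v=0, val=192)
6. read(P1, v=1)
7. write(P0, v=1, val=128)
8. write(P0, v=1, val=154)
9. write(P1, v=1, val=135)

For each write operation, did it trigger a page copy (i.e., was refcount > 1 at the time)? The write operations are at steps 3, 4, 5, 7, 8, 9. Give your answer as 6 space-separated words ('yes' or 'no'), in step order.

Op 1: fork(P0) -> P1. 2 ppages; refcounts: pp0:2 pp1:2
Op 2: fork(P0) -> P2. 2 ppages; refcounts: pp0:3 pp1:3
Op 3: write(P2, v1, 107). refcount(pp1)=3>1 -> COPY to pp2. 3 ppages; refcounts: pp0:3 pp1:2 pp2:1
Op 4: write(P1, v1, 184). refcount(pp1)=2>1 -> COPY to pp3. 4 ppages; refcounts: pp0:3 pp1:1 pp2:1 pp3:1
Op 5: write(P1, v0, 192). refcount(pp0)=3>1 -> COPY to pp4. 5 ppages; refcounts: pp0:2 pp1:1 pp2:1 pp3:1 pp4:1
Op 6: read(P1, v1) -> 184. No state change.
Op 7: write(P0, v1, 128). refcount(pp1)=1 -> write in place. 5 ppages; refcounts: pp0:2 pp1:1 pp2:1 pp3:1 pp4:1
Op 8: write(P0, v1, 154). refcount(pp1)=1 -> write in place. 5 ppages; refcounts: pp0:2 pp1:1 pp2:1 pp3:1 pp4:1
Op 9: write(P1, v1, 135). refcount(pp3)=1 -> write in place. 5 ppages; refcounts: pp0:2 pp1:1 pp2:1 pp3:1 pp4:1

yes yes yes no no no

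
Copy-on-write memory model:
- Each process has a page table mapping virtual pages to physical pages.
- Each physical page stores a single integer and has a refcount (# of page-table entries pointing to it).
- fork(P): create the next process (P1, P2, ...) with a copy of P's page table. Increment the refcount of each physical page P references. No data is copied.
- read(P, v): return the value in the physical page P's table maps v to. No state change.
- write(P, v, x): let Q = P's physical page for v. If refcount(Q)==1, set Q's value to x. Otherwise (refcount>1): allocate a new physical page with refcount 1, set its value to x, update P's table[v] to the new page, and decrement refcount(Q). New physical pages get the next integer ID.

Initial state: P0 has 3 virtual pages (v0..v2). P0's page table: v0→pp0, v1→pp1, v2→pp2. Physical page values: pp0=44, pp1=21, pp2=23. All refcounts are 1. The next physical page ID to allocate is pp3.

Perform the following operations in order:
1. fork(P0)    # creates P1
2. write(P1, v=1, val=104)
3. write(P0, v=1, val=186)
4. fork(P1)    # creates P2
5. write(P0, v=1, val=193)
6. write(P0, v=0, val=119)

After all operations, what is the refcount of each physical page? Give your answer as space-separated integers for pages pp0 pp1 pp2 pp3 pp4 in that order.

Op 1: fork(P0) -> P1. 3 ppages; refcounts: pp0:2 pp1:2 pp2:2
Op 2: write(P1, v1, 104). refcount(pp1)=2>1 -> COPY to pp3. 4 ppages; refcounts: pp0:2 pp1:1 pp2:2 pp3:1
Op 3: write(P0, v1, 186). refcount(pp1)=1 -> write in place. 4 ppages; refcounts: pp0:2 pp1:1 pp2:2 pp3:1
Op 4: fork(P1) -> P2. 4 ppages; refcounts: pp0:3 pp1:1 pp2:3 pp3:2
Op 5: write(P0, v1, 193). refcount(pp1)=1 -> write in place. 4 ppages; refcounts: pp0:3 pp1:1 pp2:3 pp3:2
Op 6: write(P0, v0, 119). refcount(pp0)=3>1 -> COPY to pp4. 5 ppages; refcounts: pp0:2 pp1:1 pp2:3 pp3:2 pp4:1

Answer: 2 1 3 2 1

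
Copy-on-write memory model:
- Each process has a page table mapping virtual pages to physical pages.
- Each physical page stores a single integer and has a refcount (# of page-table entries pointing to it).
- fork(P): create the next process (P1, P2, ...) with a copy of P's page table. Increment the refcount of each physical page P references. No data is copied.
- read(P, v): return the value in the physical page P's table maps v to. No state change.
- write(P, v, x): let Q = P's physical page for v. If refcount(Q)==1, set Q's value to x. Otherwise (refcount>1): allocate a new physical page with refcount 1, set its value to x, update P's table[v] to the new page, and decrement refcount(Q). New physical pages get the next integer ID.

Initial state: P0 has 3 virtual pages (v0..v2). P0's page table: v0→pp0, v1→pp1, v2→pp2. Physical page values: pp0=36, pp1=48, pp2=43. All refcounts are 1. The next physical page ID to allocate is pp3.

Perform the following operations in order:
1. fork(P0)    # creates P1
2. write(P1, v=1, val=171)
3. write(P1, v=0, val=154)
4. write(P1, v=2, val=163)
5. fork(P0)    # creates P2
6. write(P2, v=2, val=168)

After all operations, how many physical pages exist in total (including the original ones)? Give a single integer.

Answer: 7

Derivation:
Op 1: fork(P0) -> P1. 3 ppages; refcounts: pp0:2 pp1:2 pp2:2
Op 2: write(P1, v1, 171). refcount(pp1)=2>1 -> COPY to pp3. 4 ppages; refcounts: pp0:2 pp1:1 pp2:2 pp3:1
Op 3: write(P1, v0, 154). refcount(pp0)=2>1 -> COPY to pp4. 5 ppages; refcounts: pp0:1 pp1:1 pp2:2 pp3:1 pp4:1
Op 4: write(P1, v2, 163). refcount(pp2)=2>1 -> COPY to pp5. 6 ppages; refcounts: pp0:1 pp1:1 pp2:1 pp3:1 pp4:1 pp5:1
Op 5: fork(P0) -> P2. 6 ppages; refcounts: pp0:2 pp1:2 pp2:2 pp3:1 pp4:1 pp5:1
Op 6: write(P2, v2, 168). refcount(pp2)=2>1 -> COPY to pp6. 7 ppages; refcounts: pp0:2 pp1:2 pp2:1 pp3:1 pp4:1 pp5:1 pp6:1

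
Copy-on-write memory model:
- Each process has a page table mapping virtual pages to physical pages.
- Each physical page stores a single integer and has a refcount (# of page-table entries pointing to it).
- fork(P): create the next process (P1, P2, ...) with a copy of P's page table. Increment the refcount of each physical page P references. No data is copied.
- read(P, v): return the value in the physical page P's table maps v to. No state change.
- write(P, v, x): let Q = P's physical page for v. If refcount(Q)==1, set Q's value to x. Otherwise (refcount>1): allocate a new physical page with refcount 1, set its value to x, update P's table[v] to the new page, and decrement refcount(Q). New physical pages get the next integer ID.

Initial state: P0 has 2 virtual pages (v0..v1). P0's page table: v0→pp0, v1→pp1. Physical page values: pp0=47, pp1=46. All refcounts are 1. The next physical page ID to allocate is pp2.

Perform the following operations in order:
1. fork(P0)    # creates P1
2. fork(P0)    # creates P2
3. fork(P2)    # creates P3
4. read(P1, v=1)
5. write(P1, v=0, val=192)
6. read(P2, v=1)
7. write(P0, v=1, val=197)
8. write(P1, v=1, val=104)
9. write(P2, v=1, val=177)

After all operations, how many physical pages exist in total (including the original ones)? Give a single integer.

Answer: 6

Derivation:
Op 1: fork(P0) -> P1. 2 ppages; refcounts: pp0:2 pp1:2
Op 2: fork(P0) -> P2. 2 ppages; refcounts: pp0:3 pp1:3
Op 3: fork(P2) -> P3. 2 ppages; refcounts: pp0:4 pp1:4
Op 4: read(P1, v1) -> 46. No state change.
Op 5: write(P1, v0, 192). refcount(pp0)=4>1 -> COPY to pp2. 3 ppages; refcounts: pp0:3 pp1:4 pp2:1
Op 6: read(P2, v1) -> 46. No state change.
Op 7: write(P0, v1, 197). refcount(pp1)=4>1 -> COPY to pp3. 4 ppages; refcounts: pp0:3 pp1:3 pp2:1 pp3:1
Op 8: write(P1, v1, 104). refcount(pp1)=3>1 -> COPY to pp4. 5 ppages; refcounts: pp0:3 pp1:2 pp2:1 pp3:1 pp4:1
Op 9: write(P2, v1, 177). refcount(pp1)=2>1 -> COPY to pp5. 6 ppages; refcounts: pp0:3 pp1:1 pp2:1 pp3:1 pp4:1 pp5:1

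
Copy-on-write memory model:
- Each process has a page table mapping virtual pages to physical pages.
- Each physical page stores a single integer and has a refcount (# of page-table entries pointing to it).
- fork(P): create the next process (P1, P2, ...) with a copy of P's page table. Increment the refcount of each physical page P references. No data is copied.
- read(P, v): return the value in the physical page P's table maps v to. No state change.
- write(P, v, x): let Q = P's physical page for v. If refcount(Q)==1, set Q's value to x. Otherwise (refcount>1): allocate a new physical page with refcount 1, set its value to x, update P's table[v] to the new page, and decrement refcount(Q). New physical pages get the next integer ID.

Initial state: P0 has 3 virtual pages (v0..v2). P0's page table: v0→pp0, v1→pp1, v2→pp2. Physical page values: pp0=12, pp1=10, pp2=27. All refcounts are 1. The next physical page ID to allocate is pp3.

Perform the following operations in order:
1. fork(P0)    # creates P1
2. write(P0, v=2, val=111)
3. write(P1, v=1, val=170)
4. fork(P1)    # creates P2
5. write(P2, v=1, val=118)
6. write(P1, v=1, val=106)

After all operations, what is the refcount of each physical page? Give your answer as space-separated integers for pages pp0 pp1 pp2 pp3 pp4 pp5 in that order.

Answer: 3 1 2 1 1 1

Derivation:
Op 1: fork(P0) -> P1. 3 ppages; refcounts: pp0:2 pp1:2 pp2:2
Op 2: write(P0, v2, 111). refcount(pp2)=2>1 -> COPY to pp3. 4 ppages; refcounts: pp0:2 pp1:2 pp2:1 pp3:1
Op 3: write(P1, v1, 170). refcount(pp1)=2>1 -> COPY to pp4. 5 ppages; refcounts: pp0:2 pp1:1 pp2:1 pp3:1 pp4:1
Op 4: fork(P1) -> P2. 5 ppages; refcounts: pp0:3 pp1:1 pp2:2 pp3:1 pp4:2
Op 5: write(P2, v1, 118). refcount(pp4)=2>1 -> COPY to pp5. 6 ppages; refcounts: pp0:3 pp1:1 pp2:2 pp3:1 pp4:1 pp5:1
Op 6: write(P1, v1, 106). refcount(pp4)=1 -> write in place. 6 ppages; refcounts: pp0:3 pp1:1 pp2:2 pp3:1 pp4:1 pp5:1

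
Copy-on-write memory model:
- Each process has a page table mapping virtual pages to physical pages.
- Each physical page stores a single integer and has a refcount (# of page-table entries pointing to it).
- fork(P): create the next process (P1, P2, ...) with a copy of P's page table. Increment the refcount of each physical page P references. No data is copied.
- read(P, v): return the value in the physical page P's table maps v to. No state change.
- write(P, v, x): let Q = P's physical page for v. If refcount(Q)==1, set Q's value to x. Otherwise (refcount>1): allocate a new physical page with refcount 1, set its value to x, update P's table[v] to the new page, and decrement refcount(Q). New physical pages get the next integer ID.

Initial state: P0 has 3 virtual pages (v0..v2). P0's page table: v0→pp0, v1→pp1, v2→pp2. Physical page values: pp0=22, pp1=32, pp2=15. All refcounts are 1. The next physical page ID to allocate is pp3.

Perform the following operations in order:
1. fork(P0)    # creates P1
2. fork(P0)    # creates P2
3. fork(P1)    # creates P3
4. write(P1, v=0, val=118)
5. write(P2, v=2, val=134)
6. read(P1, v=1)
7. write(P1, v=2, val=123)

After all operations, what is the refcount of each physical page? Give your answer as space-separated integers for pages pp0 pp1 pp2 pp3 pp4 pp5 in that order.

Op 1: fork(P0) -> P1. 3 ppages; refcounts: pp0:2 pp1:2 pp2:2
Op 2: fork(P0) -> P2. 3 ppages; refcounts: pp0:3 pp1:3 pp2:3
Op 3: fork(P1) -> P3. 3 ppages; refcounts: pp0:4 pp1:4 pp2:4
Op 4: write(P1, v0, 118). refcount(pp0)=4>1 -> COPY to pp3. 4 ppages; refcounts: pp0:3 pp1:4 pp2:4 pp3:1
Op 5: write(P2, v2, 134). refcount(pp2)=4>1 -> COPY to pp4. 5 ppages; refcounts: pp0:3 pp1:4 pp2:3 pp3:1 pp4:1
Op 6: read(P1, v1) -> 32. No state change.
Op 7: write(P1, v2, 123). refcount(pp2)=3>1 -> COPY to pp5. 6 ppages; refcounts: pp0:3 pp1:4 pp2:2 pp3:1 pp4:1 pp5:1

Answer: 3 4 2 1 1 1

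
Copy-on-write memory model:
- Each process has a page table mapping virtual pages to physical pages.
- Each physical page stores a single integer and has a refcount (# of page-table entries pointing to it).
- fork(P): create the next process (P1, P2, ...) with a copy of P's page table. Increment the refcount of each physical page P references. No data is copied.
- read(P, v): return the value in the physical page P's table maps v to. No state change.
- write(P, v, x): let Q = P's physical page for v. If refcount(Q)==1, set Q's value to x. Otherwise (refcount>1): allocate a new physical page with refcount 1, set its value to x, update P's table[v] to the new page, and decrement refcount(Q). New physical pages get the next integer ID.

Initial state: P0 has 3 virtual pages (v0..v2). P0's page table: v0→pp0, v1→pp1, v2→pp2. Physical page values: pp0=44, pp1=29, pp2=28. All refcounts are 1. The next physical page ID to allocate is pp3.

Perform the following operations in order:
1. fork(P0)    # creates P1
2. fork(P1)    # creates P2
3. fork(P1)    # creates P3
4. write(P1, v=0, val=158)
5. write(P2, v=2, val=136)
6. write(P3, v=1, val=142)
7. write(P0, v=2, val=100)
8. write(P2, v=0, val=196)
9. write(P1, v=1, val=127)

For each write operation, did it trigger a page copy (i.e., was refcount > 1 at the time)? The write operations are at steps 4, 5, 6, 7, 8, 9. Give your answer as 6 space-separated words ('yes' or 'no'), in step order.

Op 1: fork(P0) -> P1. 3 ppages; refcounts: pp0:2 pp1:2 pp2:2
Op 2: fork(P1) -> P2. 3 ppages; refcounts: pp0:3 pp1:3 pp2:3
Op 3: fork(P1) -> P3. 3 ppages; refcounts: pp0:4 pp1:4 pp2:4
Op 4: write(P1, v0, 158). refcount(pp0)=4>1 -> COPY to pp3. 4 ppages; refcounts: pp0:3 pp1:4 pp2:4 pp3:1
Op 5: write(P2, v2, 136). refcount(pp2)=4>1 -> COPY to pp4. 5 ppages; refcounts: pp0:3 pp1:4 pp2:3 pp3:1 pp4:1
Op 6: write(P3, v1, 142). refcount(pp1)=4>1 -> COPY to pp5. 6 ppages; refcounts: pp0:3 pp1:3 pp2:3 pp3:1 pp4:1 pp5:1
Op 7: write(P0, v2, 100). refcount(pp2)=3>1 -> COPY to pp6. 7 ppages; refcounts: pp0:3 pp1:3 pp2:2 pp3:1 pp4:1 pp5:1 pp6:1
Op 8: write(P2, v0, 196). refcount(pp0)=3>1 -> COPY to pp7. 8 ppages; refcounts: pp0:2 pp1:3 pp2:2 pp3:1 pp4:1 pp5:1 pp6:1 pp7:1
Op 9: write(P1, v1, 127). refcount(pp1)=3>1 -> COPY to pp8. 9 ppages; refcounts: pp0:2 pp1:2 pp2:2 pp3:1 pp4:1 pp5:1 pp6:1 pp7:1 pp8:1

yes yes yes yes yes yes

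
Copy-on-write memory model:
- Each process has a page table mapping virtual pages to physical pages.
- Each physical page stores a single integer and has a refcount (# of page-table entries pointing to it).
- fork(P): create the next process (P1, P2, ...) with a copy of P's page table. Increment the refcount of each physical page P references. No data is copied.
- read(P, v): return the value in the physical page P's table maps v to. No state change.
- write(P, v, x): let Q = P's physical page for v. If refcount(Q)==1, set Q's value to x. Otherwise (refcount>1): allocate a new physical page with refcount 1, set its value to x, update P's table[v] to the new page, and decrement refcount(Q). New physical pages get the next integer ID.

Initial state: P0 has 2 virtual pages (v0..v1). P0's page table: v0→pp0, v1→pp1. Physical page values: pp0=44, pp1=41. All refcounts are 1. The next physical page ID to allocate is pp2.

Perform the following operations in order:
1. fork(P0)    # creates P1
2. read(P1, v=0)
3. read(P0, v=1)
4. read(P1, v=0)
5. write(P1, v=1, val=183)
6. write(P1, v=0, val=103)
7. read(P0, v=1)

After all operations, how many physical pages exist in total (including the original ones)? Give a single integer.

Op 1: fork(P0) -> P1. 2 ppages; refcounts: pp0:2 pp1:2
Op 2: read(P1, v0) -> 44. No state change.
Op 3: read(P0, v1) -> 41. No state change.
Op 4: read(P1, v0) -> 44. No state change.
Op 5: write(P1, v1, 183). refcount(pp1)=2>1 -> COPY to pp2. 3 ppages; refcounts: pp0:2 pp1:1 pp2:1
Op 6: write(P1, v0, 103). refcount(pp0)=2>1 -> COPY to pp3. 4 ppages; refcounts: pp0:1 pp1:1 pp2:1 pp3:1
Op 7: read(P0, v1) -> 41. No state change.

Answer: 4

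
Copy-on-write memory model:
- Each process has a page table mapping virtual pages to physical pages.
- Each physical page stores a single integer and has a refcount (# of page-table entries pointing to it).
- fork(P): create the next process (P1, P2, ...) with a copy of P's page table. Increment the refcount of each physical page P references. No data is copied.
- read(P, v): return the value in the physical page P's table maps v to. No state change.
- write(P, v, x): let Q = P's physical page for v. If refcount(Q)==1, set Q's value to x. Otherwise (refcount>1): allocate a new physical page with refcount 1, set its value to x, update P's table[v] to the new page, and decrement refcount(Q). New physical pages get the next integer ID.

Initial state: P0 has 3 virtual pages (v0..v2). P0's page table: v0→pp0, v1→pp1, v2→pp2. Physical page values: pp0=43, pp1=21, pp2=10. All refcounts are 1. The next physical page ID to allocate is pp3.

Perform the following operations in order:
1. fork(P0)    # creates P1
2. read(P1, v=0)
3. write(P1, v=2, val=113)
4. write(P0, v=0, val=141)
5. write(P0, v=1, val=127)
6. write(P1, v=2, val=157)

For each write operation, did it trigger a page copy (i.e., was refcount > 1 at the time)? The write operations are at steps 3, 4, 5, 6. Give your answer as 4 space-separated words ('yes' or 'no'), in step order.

Op 1: fork(P0) -> P1. 3 ppages; refcounts: pp0:2 pp1:2 pp2:2
Op 2: read(P1, v0) -> 43. No state change.
Op 3: write(P1, v2, 113). refcount(pp2)=2>1 -> COPY to pp3. 4 ppages; refcounts: pp0:2 pp1:2 pp2:1 pp3:1
Op 4: write(P0, v0, 141). refcount(pp0)=2>1 -> COPY to pp4. 5 ppages; refcounts: pp0:1 pp1:2 pp2:1 pp3:1 pp4:1
Op 5: write(P0, v1, 127). refcount(pp1)=2>1 -> COPY to pp5. 6 ppages; refcounts: pp0:1 pp1:1 pp2:1 pp3:1 pp4:1 pp5:1
Op 6: write(P1, v2, 157). refcount(pp3)=1 -> write in place. 6 ppages; refcounts: pp0:1 pp1:1 pp2:1 pp3:1 pp4:1 pp5:1

yes yes yes no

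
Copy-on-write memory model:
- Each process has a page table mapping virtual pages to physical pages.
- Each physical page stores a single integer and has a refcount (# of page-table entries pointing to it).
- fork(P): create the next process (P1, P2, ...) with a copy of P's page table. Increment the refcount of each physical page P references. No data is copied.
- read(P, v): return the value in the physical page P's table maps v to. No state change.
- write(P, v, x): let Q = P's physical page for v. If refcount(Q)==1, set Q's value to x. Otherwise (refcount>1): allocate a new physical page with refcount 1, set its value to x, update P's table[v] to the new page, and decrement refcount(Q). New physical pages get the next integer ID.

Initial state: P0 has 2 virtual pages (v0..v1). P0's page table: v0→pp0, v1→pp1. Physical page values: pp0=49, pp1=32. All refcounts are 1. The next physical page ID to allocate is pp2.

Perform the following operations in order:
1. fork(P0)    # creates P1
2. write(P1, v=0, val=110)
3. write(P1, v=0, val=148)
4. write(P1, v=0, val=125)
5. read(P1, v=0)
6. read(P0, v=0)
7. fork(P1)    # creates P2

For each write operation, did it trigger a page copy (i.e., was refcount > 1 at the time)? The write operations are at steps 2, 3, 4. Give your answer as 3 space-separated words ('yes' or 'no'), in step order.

Op 1: fork(P0) -> P1. 2 ppages; refcounts: pp0:2 pp1:2
Op 2: write(P1, v0, 110). refcount(pp0)=2>1 -> COPY to pp2. 3 ppages; refcounts: pp0:1 pp1:2 pp2:1
Op 3: write(P1, v0, 148). refcount(pp2)=1 -> write in place. 3 ppages; refcounts: pp0:1 pp1:2 pp2:1
Op 4: write(P1, v0, 125). refcount(pp2)=1 -> write in place. 3 ppages; refcounts: pp0:1 pp1:2 pp2:1
Op 5: read(P1, v0) -> 125. No state change.
Op 6: read(P0, v0) -> 49. No state change.
Op 7: fork(P1) -> P2. 3 ppages; refcounts: pp0:1 pp1:3 pp2:2

yes no no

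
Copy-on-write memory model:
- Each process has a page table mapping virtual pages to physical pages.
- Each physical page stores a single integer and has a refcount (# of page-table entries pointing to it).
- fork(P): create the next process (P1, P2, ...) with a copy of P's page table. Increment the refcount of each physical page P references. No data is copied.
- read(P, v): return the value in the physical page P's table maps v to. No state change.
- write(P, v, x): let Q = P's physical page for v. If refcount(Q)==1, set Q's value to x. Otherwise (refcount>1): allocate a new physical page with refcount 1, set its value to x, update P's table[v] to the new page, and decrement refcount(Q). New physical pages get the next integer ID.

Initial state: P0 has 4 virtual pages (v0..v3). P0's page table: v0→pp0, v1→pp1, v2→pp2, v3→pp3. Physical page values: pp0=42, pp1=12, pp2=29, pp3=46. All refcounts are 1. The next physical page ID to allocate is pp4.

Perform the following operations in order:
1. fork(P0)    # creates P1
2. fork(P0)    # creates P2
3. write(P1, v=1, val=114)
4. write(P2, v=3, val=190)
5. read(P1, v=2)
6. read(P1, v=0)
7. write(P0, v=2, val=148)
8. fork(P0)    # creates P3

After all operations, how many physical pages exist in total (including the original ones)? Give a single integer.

Op 1: fork(P0) -> P1. 4 ppages; refcounts: pp0:2 pp1:2 pp2:2 pp3:2
Op 2: fork(P0) -> P2. 4 ppages; refcounts: pp0:3 pp1:3 pp2:3 pp3:3
Op 3: write(P1, v1, 114). refcount(pp1)=3>1 -> COPY to pp4. 5 ppages; refcounts: pp0:3 pp1:2 pp2:3 pp3:3 pp4:1
Op 4: write(P2, v3, 190). refcount(pp3)=3>1 -> COPY to pp5. 6 ppages; refcounts: pp0:3 pp1:2 pp2:3 pp3:2 pp4:1 pp5:1
Op 5: read(P1, v2) -> 29. No state change.
Op 6: read(P1, v0) -> 42. No state change.
Op 7: write(P0, v2, 148). refcount(pp2)=3>1 -> COPY to pp6. 7 ppages; refcounts: pp0:3 pp1:2 pp2:2 pp3:2 pp4:1 pp5:1 pp6:1
Op 8: fork(P0) -> P3. 7 ppages; refcounts: pp0:4 pp1:3 pp2:2 pp3:3 pp4:1 pp5:1 pp6:2

Answer: 7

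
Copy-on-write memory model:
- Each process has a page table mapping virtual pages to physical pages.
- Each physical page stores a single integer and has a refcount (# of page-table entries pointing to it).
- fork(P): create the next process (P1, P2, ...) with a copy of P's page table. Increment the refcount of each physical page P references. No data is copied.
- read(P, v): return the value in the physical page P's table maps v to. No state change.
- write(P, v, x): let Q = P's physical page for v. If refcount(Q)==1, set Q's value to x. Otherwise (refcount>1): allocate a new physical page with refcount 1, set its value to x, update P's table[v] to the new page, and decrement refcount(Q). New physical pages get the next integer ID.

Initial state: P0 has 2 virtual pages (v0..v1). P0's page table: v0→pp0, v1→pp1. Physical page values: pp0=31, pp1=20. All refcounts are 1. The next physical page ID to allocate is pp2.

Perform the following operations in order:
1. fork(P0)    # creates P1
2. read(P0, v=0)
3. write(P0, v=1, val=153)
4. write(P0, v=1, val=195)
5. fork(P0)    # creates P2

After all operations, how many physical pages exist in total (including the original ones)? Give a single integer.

Op 1: fork(P0) -> P1. 2 ppages; refcounts: pp0:2 pp1:2
Op 2: read(P0, v0) -> 31. No state change.
Op 3: write(P0, v1, 153). refcount(pp1)=2>1 -> COPY to pp2. 3 ppages; refcounts: pp0:2 pp1:1 pp2:1
Op 4: write(P0, v1, 195). refcount(pp2)=1 -> write in place. 3 ppages; refcounts: pp0:2 pp1:1 pp2:1
Op 5: fork(P0) -> P2. 3 ppages; refcounts: pp0:3 pp1:1 pp2:2

Answer: 3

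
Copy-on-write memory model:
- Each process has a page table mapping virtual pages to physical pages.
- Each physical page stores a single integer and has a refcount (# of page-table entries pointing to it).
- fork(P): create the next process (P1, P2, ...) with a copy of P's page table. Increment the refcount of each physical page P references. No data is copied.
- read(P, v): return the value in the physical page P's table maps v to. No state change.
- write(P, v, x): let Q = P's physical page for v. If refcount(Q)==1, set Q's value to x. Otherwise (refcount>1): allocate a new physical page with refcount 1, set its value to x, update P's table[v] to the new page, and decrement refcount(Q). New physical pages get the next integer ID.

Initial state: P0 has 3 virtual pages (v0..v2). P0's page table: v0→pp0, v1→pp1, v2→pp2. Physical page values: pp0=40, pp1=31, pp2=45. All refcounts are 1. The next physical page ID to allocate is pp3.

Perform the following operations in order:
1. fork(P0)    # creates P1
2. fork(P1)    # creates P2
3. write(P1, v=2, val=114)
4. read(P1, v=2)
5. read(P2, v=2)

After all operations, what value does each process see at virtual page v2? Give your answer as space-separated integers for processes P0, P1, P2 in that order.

Answer: 45 114 45

Derivation:
Op 1: fork(P0) -> P1. 3 ppages; refcounts: pp0:2 pp1:2 pp2:2
Op 2: fork(P1) -> P2. 3 ppages; refcounts: pp0:3 pp1:3 pp2:3
Op 3: write(P1, v2, 114). refcount(pp2)=3>1 -> COPY to pp3. 4 ppages; refcounts: pp0:3 pp1:3 pp2:2 pp3:1
Op 4: read(P1, v2) -> 114. No state change.
Op 5: read(P2, v2) -> 45. No state change.
P0: v2 -> pp2 = 45
P1: v2 -> pp3 = 114
P2: v2 -> pp2 = 45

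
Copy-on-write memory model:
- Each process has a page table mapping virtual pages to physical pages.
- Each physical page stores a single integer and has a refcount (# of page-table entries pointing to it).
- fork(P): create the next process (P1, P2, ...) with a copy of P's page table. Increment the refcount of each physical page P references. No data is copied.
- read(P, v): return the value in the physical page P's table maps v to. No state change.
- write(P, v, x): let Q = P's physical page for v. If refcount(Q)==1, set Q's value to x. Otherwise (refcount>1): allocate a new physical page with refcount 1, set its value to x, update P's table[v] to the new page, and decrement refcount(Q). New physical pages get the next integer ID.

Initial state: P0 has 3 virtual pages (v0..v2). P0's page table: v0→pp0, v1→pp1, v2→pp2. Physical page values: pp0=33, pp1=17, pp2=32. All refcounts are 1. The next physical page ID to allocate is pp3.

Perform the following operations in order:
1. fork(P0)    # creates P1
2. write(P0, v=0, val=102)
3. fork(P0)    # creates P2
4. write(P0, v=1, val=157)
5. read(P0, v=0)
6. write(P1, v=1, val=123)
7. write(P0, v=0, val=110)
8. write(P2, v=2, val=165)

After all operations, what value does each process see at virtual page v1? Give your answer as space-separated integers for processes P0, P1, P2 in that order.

Op 1: fork(P0) -> P1. 3 ppages; refcounts: pp0:2 pp1:2 pp2:2
Op 2: write(P0, v0, 102). refcount(pp0)=2>1 -> COPY to pp3. 4 ppages; refcounts: pp0:1 pp1:2 pp2:2 pp3:1
Op 3: fork(P0) -> P2. 4 ppages; refcounts: pp0:1 pp1:3 pp2:3 pp3:2
Op 4: write(P0, v1, 157). refcount(pp1)=3>1 -> COPY to pp4. 5 ppages; refcounts: pp0:1 pp1:2 pp2:3 pp3:2 pp4:1
Op 5: read(P0, v0) -> 102. No state change.
Op 6: write(P1, v1, 123). refcount(pp1)=2>1 -> COPY to pp5. 6 ppages; refcounts: pp0:1 pp1:1 pp2:3 pp3:2 pp4:1 pp5:1
Op 7: write(P0, v0, 110). refcount(pp3)=2>1 -> COPY to pp6. 7 ppages; refcounts: pp0:1 pp1:1 pp2:3 pp3:1 pp4:1 pp5:1 pp6:1
Op 8: write(P2, v2, 165). refcount(pp2)=3>1 -> COPY to pp7. 8 ppages; refcounts: pp0:1 pp1:1 pp2:2 pp3:1 pp4:1 pp5:1 pp6:1 pp7:1
P0: v1 -> pp4 = 157
P1: v1 -> pp5 = 123
P2: v1 -> pp1 = 17

Answer: 157 123 17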